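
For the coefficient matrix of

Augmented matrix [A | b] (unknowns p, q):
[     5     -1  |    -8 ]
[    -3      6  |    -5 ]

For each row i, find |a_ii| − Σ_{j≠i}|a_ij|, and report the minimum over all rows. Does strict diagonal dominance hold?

row 1: |5| − (1) = 4
row 2: |6| − (3) = 3
minimum over rows = 3 → strictly diagonally dominant (convergence guaranteed)

3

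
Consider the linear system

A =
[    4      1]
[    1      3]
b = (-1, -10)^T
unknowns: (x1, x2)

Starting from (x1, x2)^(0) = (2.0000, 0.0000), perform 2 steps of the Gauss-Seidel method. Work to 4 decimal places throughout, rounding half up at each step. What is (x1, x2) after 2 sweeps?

Iteration 1:
  x1 = (-1 - (1)·0.0000) / (4) = -0.2500
  x2 = (-10 - (1)·-0.2500) / (3) = -3.2500
Iteration 2:
  x1 = (-1 - (1)·-3.2500) / (4) = 0.5625
  x2 = (-10 - (1)·0.5625) / (3) = -3.5208

(0.5625, -3.5208)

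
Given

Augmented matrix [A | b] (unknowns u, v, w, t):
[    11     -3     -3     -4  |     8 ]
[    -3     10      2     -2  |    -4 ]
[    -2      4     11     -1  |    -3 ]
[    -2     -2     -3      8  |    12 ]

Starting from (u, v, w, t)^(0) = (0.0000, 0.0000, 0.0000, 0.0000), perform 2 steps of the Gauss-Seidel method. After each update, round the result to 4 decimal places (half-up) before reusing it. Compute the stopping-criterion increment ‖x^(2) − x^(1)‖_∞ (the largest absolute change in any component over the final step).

Iteration 1:
  u = (8 - (-3)·0.0000 - (-3)·0.0000 - (-4)·0.0000) / (11) = 0.7273
  v = (-4 - (-3)·0.7273 - (2)·0.0000 - (-2)·0.0000) / (10) = -0.1818
  w = (-3 - (-2)·0.7273 - (4)·-0.1818 - (-1)·0.0000) / (11) = -0.0744
  t = (12 - (-2)·0.7273 - (-2)·-0.1818 - (-3)·-0.0744) / (8) = 1.6085
Iteration 2:
  u = (8 - (-3)·-0.1818 - (-3)·-0.0744 - (-4)·1.6085) / (11) = 1.2423
  v = (-4 - (-3)·1.2423 - (2)·-0.0744 - (-2)·1.6085) / (10) = 0.3093
  w = (-3 - (-2)·1.2423 - (4)·0.3093 - (-1)·1.6085) / (11) = -0.0131
  t = (12 - (-2)·1.2423 - (-2)·0.3093 - (-3)·-0.0131) / (8) = 1.8830
Change: (0.5150, 0.4911, 0.0613, 0.2745) → max |·| = 0.5150

0.5150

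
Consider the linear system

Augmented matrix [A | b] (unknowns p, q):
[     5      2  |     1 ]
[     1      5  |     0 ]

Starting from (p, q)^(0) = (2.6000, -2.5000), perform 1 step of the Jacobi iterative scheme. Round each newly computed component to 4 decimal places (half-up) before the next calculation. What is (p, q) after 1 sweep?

Iteration 1:
  p = (1 - (2)·-2.5000) / (5) = 1.2000
  q = (0 - (1)·2.6000) / (5) = -0.5200

(1.2000, -0.5200)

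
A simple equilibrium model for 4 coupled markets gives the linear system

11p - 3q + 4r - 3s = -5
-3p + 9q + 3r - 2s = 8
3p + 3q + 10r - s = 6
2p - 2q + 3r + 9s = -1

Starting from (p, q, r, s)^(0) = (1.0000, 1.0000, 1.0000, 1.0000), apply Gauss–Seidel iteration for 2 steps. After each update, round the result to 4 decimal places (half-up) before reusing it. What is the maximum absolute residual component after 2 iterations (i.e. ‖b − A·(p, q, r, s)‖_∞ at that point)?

Iteration 1:
  p = (-5 - (-3)·1.0000 - (4)·1.0000 - (-3)·1.0000) / (11) = -0.2727
  q = (8 - (-3)·-0.2727 - (3)·1.0000 - (-2)·1.0000) / (9) = 0.6869
  r = (6 - (3)·-0.2727 - (3)·0.6869 - (-1)·1.0000) / (10) = 0.5757
  s = (-1 - (2)·-0.2727 - (-2)·0.6869 - (3)·0.5757) / (9) = -0.0898
Iteration 2:
  p = (-5 - (-3)·0.6869 - (4)·0.5757 - (-3)·-0.0898) / (11) = -0.5010
  q = (8 - (-3)·-0.5010 - (3)·0.5757 - (-2)·-0.0898) / (9) = 0.5100
  r = (6 - (3)·-0.5010 - (3)·0.5100 - (-1)·-0.0898) / (10) = 0.5883
  s = (-1 - (2)·-0.5010 - (-2)·0.5100 - (3)·0.5883) / (9) = -0.0825
Residual b − A·x = (-0.5597, -0.0229, 0.0075, -0.0004); ∞-norm = 0.5597

0.5597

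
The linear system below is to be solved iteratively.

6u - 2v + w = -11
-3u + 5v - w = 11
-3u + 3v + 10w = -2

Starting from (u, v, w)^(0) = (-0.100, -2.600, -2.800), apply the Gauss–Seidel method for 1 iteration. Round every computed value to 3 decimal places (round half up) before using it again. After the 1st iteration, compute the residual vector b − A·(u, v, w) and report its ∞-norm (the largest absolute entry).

3.958

Iteration 1:
  u = (-11 - (-2)·-2.600 - (1)·-2.800) / (6) = -2.233
  v = (11 - (-3)·-2.233 - (-1)·-2.800) / (5) = 0.300
  w = (-2 - (-3)·-2.233 - (3)·0.300) / (10) = -0.960
Residual b − A·x = (3.958, 1.841, 0.001); ∞-norm = 3.958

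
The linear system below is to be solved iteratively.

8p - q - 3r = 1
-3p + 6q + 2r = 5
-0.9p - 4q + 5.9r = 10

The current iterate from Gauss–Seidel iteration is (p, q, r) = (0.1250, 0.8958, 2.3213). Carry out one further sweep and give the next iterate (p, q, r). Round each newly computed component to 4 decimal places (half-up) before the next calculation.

(1.1075, 0.6133, 2.2797)

One sweep:
  p = (1 - (-1)·0.8958 - (-3)·2.3213) / (8) = 1.1075
  q = (5 - (-3)·1.1075 - (2)·2.3213) / (6) = 0.6133
  r = (10 - (-0.9)·1.1075 - (-4)·0.6133) / (5.9) = 2.2797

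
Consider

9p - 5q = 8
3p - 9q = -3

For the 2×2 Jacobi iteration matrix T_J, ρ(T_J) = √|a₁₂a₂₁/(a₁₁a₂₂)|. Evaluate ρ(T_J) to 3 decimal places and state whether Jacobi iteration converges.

0.430

a₁₂a₂₁/(a₁₁a₂₂) = (-5)·(3) / ((9)·(-9)) = 0.185185
ρ = √|0.185185| = √0.185185 = 0.430
ρ < 1, so Jacobi converges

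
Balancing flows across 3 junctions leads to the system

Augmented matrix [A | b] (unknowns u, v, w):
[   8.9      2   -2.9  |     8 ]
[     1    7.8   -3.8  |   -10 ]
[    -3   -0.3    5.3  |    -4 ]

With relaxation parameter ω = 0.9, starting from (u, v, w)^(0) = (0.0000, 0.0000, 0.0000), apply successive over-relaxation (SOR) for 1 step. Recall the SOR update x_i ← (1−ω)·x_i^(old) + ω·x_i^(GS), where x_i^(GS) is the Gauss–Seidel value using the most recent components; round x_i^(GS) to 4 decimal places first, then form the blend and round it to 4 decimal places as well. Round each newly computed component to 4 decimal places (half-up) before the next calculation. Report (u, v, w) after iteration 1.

Iteration 1:
  u: GS value = (8 - (2)·0.0000 - (-2.9)·0.0000) / (8.9) = 0.8989;  u ← (1−ω)·0.0000 + ω·0.8989 = 0.8090
  v: GS value = (-10 - (1)·0.8090 - (-3.8)·0.0000) / (7.8) = -1.3858;  v ← (1−ω)·0.0000 + ω·-1.3858 = -1.2472
  w: GS value = (-4 - (-3)·0.8090 - (-0.3)·-1.2472) / (5.3) = -0.3674;  w ← (1−ω)·0.0000 + ω·-0.3674 = -0.3307

(0.8090, -1.2472, -0.3307)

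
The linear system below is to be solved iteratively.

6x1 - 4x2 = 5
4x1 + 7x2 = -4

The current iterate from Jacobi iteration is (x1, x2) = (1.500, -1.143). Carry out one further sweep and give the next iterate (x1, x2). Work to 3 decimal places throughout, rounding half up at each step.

One sweep:
  x1 = (5 - (-4)·-1.143) / (6) = 0.071
  x2 = (-4 - (4)·1.500) / (7) = -1.429

(0.071, -1.429)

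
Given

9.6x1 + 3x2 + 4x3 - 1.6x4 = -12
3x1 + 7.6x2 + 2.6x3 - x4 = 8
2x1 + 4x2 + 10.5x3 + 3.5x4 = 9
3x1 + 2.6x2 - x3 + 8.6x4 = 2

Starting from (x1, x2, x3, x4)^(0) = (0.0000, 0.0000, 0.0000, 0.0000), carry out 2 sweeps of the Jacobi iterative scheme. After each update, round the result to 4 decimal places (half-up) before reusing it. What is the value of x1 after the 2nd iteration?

Iteration 1:
  x1 = (-12 - (3)·0.0000 - (4)·0.0000 - (-1.6)·0.0000) / (9.6) = -1.2500
  x2 = (8 - (3)·0.0000 - (2.6)·0.0000 - (-1)·0.0000) / (7.6) = 1.0526
  x3 = (9 - (2)·0.0000 - (4)·0.0000 - (3.5)·0.0000) / (10.5) = 0.8571
  x4 = (2 - (3)·0.0000 - (2.6)·0.0000 - (-1)·0.0000) / (8.6) = 0.2326
Iteration 2:
  x1 = (-12 - (3)·1.0526 - (4)·0.8571 - (-1.6)·0.2326) / (9.6) = -1.8973
  x2 = (8 - (3)·-1.2500 - (2.6)·0.8571 - (-1)·0.2326) / (7.6) = 1.2834
  x3 = (9 - (2)·-1.2500 - (4)·1.0526 - (3.5)·0.2326) / (10.5) = 0.6167
  x4 = (2 - (3)·-1.2500 - (2.6)·1.0526 - (-1)·0.8571) / (8.6) = 0.4500

-1.8973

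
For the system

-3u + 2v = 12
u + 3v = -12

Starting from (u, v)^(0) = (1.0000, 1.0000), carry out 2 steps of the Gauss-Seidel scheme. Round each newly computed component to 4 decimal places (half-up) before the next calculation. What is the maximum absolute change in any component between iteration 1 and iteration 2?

2.5926

Iteration 1:
  u = (12 - (2)·1.0000) / (-3) = -3.3333
  v = (-12 - (1)·-3.3333) / (3) = -2.8889
Iteration 2:
  u = (12 - (2)·-2.8889) / (-3) = -5.9259
  v = (-12 - (1)·-5.9259) / (3) = -2.0247
Change: (-2.5926, 0.8642) → max |·| = 2.5926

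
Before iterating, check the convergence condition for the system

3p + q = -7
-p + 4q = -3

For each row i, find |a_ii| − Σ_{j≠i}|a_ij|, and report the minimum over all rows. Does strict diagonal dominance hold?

2

row 1: |3| − (1) = 2
row 2: |4| − (1) = 3
minimum over rows = 2 → strictly diagonally dominant (convergence guaranteed)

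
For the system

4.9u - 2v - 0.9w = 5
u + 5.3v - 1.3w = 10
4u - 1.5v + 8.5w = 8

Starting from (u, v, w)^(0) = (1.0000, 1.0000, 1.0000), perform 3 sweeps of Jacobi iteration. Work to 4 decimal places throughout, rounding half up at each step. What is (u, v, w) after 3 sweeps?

Iteration 1:
  u = (5 - (-2)·1.0000 - (-0.9)·1.0000) / (4.9) = 1.6122
  v = (10 - (1)·1.0000 - (-1.3)·1.0000) / (5.3) = 1.9434
  w = (8 - (4)·1.0000 - (-1.5)·1.0000) / (8.5) = 0.6471
Iteration 2:
  u = (5 - (-2)·1.9434 - (-0.9)·0.6471) / (4.9) = 1.9325
  v = (10 - (1)·1.6122 - (-1.3)·0.6471) / (5.3) = 1.7413
  w = (8 - (4)·1.6122 - (-1.5)·1.9434) / (8.5) = 0.5254
Iteration 3:
  u = (5 - (-2)·1.7413 - (-0.9)·0.5254) / (4.9) = 1.8276
  v = (10 - (1)·1.9325 - (-1.3)·0.5254) / (5.3) = 1.6510
  w = (8 - (4)·1.9325 - (-1.5)·1.7413) / (8.5) = 0.3391

(1.8276, 1.6510, 0.3391)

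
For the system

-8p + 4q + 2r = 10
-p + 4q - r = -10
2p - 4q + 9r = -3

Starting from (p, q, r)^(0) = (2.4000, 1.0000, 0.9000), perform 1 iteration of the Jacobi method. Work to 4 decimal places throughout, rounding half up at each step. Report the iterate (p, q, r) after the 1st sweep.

(-0.5250, -1.6750, -0.4222)

Iteration 1:
  p = (10 - (4)·1.0000 - (2)·0.9000) / (-8) = -0.5250
  q = (-10 - (-1)·2.4000 - (-1)·0.9000) / (4) = -1.6750
  r = (-3 - (2)·2.4000 - (-4)·1.0000) / (9) = -0.4222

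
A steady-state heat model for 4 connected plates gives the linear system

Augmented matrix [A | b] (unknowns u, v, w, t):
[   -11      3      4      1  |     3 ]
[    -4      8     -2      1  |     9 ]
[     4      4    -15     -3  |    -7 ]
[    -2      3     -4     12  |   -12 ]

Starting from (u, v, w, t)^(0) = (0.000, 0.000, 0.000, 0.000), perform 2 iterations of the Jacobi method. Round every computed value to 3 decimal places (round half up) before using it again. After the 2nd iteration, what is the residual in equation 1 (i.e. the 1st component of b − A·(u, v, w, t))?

-1.852

Iteration 1:
  u = (3 - (3)·0.000 - (4)·0.000 - (1)·0.000) / (-11) = -0.273
  v = (9 - (-4)·0.000 - (-2)·0.000 - (1)·0.000) / (8) = 1.125
  w = (-7 - (4)·0.000 - (4)·0.000 - (-3)·0.000) / (-15) = 0.467
  t = (-12 - (-2)·0.000 - (3)·0.000 - (-4)·0.000) / (12) = -1.000
Iteration 2:
  u = (3 - (3)·1.125 - (4)·0.467 - (1)·-1.000) / (-11) = 0.113
  v = (9 - (-4)·-0.273 - (-2)·0.467 - (1)·-1.000) / (8) = 1.230
  w = (-7 - (4)·-0.273 - (4)·1.125 - (-3)·-1.000) / (-15) = 0.894
  t = (-12 - (-2)·-0.273 - (3)·1.125 - (-4)·0.467) / (12) = -1.171
Residual b − A·x = (-1.852, 2.571, -2.475, 2.164)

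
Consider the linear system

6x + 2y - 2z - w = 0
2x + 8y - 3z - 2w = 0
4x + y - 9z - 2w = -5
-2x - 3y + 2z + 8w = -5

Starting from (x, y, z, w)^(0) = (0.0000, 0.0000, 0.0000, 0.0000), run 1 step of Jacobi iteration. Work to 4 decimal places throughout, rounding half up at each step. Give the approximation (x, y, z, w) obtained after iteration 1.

(0.0000, 0.0000, 0.5556, -0.6250)

Iteration 1:
  x = (0 - (2)·0.0000 - (-2)·0.0000 - (-1)·0.0000) / (6) = 0.0000
  y = (0 - (2)·0.0000 - (-3)·0.0000 - (-2)·0.0000) / (8) = 0.0000
  z = (-5 - (4)·0.0000 - (1)·0.0000 - (-2)·0.0000) / (-9) = 0.5556
  w = (-5 - (-2)·0.0000 - (-3)·0.0000 - (2)·0.0000) / (8) = -0.6250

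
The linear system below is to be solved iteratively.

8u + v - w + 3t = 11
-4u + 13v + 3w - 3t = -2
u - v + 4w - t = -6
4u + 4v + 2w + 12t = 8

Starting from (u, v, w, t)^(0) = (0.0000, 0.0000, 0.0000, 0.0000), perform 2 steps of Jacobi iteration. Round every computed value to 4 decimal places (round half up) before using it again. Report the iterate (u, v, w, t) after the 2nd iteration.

Iteration 1:
  u = (11 - (1)·0.0000 - (-1)·0.0000 - (3)·0.0000) / (8) = 1.3750
  v = (-2 - (-4)·0.0000 - (3)·0.0000 - (-3)·0.0000) / (13) = -0.1538
  w = (-6 - (1)·0.0000 - (-1)·0.0000 - (-1)·0.0000) / (4) = -1.5000
  t = (8 - (4)·0.0000 - (4)·0.0000 - (2)·0.0000) / (12) = 0.6667
Iteration 2:
  u = (11 - (1)·-0.1538 - (-1)·-1.5000 - (3)·0.6667) / (8) = 0.9567
  v = (-2 - (-4)·1.3750 - (3)·-1.5000 - (-3)·0.6667) / (13) = 0.7692
  w = (-6 - (1)·1.3750 - (-1)·-0.1538 - (-1)·0.6667) / (4) = -1.7155
  t = (8 - (4)·1.3750 - (4)·-0.1538 - (2)·-1.5000) / (12) = 0.5096

(0.9567, 0.7692, -1.7155, 0.5096)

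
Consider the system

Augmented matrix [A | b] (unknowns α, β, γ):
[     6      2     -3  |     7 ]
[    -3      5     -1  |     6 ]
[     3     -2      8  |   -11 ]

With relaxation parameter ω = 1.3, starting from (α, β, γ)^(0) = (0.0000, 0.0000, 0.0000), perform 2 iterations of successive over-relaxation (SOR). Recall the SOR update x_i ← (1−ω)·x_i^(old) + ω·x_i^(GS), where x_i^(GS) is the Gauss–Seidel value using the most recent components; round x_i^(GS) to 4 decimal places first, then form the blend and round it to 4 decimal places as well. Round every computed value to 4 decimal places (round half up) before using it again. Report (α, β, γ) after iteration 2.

Iteration 1:
  α: GS value = (7 - (2)·0.0000 - (-3)·0.0000) / (6) = 1.1667;  α ← (1−ω)·0.0000 + ω·1.1667 = 1.5167
  β: GS value = (6 - (-3)·1.5167 - (-1)·0.0000) / (5) = 2.1100;  β ← (1−ω)·0.0000 + ω·2.1100 = 2.7430
  γ: GS value = (-11 - (3)·1.5167 - (-2)·2.7430) / (8) = -1.2580;  γ ← (1−ω)·0.0000 + ω·-1.2580 = -1.6354
Iteration 2:
  α: GS value = (7 - (2)·2.7430 - (-3)·-1.6354) / (6) = -0.5654;  α ← (1−ω)·1.5167 + ω·-0.5654 = -1.1900
  β: GS value = (6 - (-3)·-1.1900 - (-1)·-1.6354) / (5) = 0.1589;  β ← (1−ω)·2.7430 + ω·0.1589 = -0.6163
  γ: GS value = (-11 - (3)·-1.1900 - (-2)·-0.6163) / (8) = -1.0828;  γ ← (1−ω)·-1.6354 + ω·-1.0828 = -0.9170

(-1.1900, -0.6163, -0.9170)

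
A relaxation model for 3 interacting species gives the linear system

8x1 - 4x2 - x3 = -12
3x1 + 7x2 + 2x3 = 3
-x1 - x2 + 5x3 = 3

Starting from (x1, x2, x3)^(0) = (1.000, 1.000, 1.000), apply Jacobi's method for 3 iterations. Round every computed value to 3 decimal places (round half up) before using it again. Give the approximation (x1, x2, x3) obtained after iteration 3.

(-1.195, 0.974, 0.400)

Iteration 1:
  x1 = (-12 - (-4)·1.000 - (-1)·1.000) / (8) = -0.875
  x2 = (3 - (3)·1.000 - (2)·1.000) / (7) = -0.286
  x3 = (3 - (-1)·1.000 - (-1)·1.000) / (5) = 1.000
Iteration 2:
  x1 = (-12 - (-4)·-0.286 - (-1)·1.000) / (8) = -1.518
  x2 = (3 - (3)·-0.875 - (2)·1.000) / (7) = 0.518
  x3 = (3 - (-1)·-0.875 - (-1)·-0.286) / (5) = 0.368
Iteration 3:
  x1 = (-12 - (-4)·0.518 - (-1)·0.368) / (8) = -1.195
  x2 = (3 - (3)·-1.518 - (2)·0.368) / (7) = 0.974
  x3 = (3 - (-1)·-1.518 - (-1)·0.518) / (5) = 0.400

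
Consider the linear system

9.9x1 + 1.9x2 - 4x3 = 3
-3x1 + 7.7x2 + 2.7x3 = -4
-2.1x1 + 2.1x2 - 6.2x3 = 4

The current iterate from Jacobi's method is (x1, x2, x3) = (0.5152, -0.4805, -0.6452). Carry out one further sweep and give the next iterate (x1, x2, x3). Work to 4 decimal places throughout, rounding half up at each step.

One sweep:
  x1 = (3 - (1.9)·-0.4805 - (-4)·-0.6452) / (9.9) = 0.1346
  x2 = (-4 - (-3)·0.5152 - (2.7)·-0.6452) / (7.7) = -0.0925
  x3 = (4 - (-2.1)·0.5152 - (2.1)·-0.4805) / (-6.2) = -0.9824

(0.1346, -0.0925, -0.9824)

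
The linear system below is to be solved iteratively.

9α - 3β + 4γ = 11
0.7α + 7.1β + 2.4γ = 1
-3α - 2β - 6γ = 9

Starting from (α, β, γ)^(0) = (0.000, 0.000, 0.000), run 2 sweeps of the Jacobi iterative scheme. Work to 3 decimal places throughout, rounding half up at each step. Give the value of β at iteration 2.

Iteration 1:
  α = (11 - (-3)·0.000 - (4)·0.000) / (9) = 1.222
  β = (1 - (0.7)·0.000 - (2.4)·0.000) / (7.1) = 0.141
  γ = (9 - (-3)·0.000 - (-2)·0.000) / (-6) = -1.500
Iteration 2:
  α = (11 - (-3)·0.141 - (4)·-1.500) / (9) = 1.936
  β = (1 - (0.7)·1.222 - (2.4)·-1.500) / (7.1) = 0.527
  γ = (9 - (-3)·1.222 - (-2)·0.141) / (-6) = -2.158

0.527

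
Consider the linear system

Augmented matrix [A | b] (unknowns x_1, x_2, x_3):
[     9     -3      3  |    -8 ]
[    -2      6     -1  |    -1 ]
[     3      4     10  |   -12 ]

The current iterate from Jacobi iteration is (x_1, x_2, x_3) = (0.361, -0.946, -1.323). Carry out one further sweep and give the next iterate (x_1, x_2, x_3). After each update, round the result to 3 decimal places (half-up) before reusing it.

One sweep:
  x_1 = (-8 - (-3)·-0.946 - (3)·-1.323) / (9) = -0.763
  x_2 = (-1 - (-2)·0.361 - (-1)·-1.323) / (6) = -0.267
  x_3 = (-12 - (3)·0.361 - (4)·-0.946) / (10) = -0.930

(-0.763, -0.267, -0.930)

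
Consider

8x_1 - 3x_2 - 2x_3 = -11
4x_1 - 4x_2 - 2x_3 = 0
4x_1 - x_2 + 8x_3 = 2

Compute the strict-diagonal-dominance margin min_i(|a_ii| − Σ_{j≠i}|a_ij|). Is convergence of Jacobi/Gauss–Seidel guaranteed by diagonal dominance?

row 1: |8| − (3+2) = 3
row 2: |-4| − (4+2) = -2
row 3: |8| − (4+1) = 3
minimum over rows = -2 → not strictly diagonally dominant

-2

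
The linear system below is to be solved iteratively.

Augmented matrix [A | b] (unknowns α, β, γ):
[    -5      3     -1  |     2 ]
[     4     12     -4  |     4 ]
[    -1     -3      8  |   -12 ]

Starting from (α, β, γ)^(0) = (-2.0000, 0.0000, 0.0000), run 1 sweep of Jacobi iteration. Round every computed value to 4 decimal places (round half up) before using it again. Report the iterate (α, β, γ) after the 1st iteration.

(-0.4000, 1.0000, -1.7500)

Iteration 1:
  α = (2 - (3)·0.0000 - (-1)·0.0000) / (-5) = -0.4000
  β = (4 - (4)·-2.0000 - (-4)·0.0000) / (12) = 1.0000
  γ = (-12 - (-1)·-2.0000 - (-3)·0.0000) / (8) = -1.7500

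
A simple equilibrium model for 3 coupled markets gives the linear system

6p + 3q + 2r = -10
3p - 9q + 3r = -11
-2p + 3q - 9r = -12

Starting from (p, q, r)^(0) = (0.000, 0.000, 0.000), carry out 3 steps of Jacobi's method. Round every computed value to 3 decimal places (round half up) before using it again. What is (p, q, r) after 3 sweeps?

(-2.926, 1.019, 2.309)

Iteration 1:
  p = (-10 - (3)·0.000 - (2)·0.000) / (6) = -1.667
  q = (-11 - (3)·0.000 - (3)·0.000) / (-9) = 1.222
  r = (-12 - (-2)·0.000 - (3)·0.000) / (-9) = 1.333
Iteration 2:
  p = (-10 - (3)·1.222 - (2)·1.333) / (6) = -2.722
  q = (-11 - (3)·-1.667 - (3)·1.333) / (-9) = 1.111
  r = (-12 - (-2)·-1.667 - (3)·1.222) / (-9) = 2.111
Iteration 3:
  p = (-10 - (3)·1.111 - (2)·2.111) / (6) = -2.926
  q = (-11 - (3)·-2.722 - (3)·2.111) / (-9) = 1.019
  r = (-12 - (-2)·-2.722 - (3)·1.111) / (-9) = 2.309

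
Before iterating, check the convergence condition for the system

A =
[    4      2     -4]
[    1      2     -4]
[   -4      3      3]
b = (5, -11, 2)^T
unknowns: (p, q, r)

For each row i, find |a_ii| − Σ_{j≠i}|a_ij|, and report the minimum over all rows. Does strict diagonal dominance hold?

-4

row 1: |4| − (2+4) = -2
row 2: |2| − (1+4) = -3
row 3: |3| − (4+3) = -4
minimum over rows = -4 → not strictly diagonally dominant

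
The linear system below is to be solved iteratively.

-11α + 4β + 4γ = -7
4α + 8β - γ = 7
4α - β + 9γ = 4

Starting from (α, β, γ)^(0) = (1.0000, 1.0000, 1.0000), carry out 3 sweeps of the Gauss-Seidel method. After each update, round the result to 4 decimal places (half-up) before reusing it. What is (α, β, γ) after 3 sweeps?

(0.8883, 0.4542, 0.1001)

Iteration 1:
  α = (-7 - (4)·1.0000 - (4)·1.0000) / (-11) = 1.3636
  β = (7 - (4)·1.3636 - (-1)·1.0000) / (8) = 0.3182
  γ = (4 - (4)·1.3636 - (-1)·0.3182) / (9) = -0.1262
Iteration 2:
  α = (-7 - (4)·0.3182 - (4)·-0.1262) / (-11) = 0.7062
  β = (7 - (4)·0.7062 - (-1)·-0.1262) / (8) = 0.5061
  γ = (4 - (4)·0.7062 - (-1)·0.5061) / (9) = 0.1868
Iteration 3:
  α = (-7 - (4)·0.5061 - (4)·0.1868) / (-11) = 0.8883
  β = (7 - (4)·0.8883 - (-1)·0.1868) / (8) = 0.4542
  γ = (4 - (4)·0.8883 - (-1)·0.4542) / (9) = 0.1001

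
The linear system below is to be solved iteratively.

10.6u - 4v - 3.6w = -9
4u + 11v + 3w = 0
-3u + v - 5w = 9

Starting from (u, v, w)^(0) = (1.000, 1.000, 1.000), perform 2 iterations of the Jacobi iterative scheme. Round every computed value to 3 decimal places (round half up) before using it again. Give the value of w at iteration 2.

Iteration 1:
  u = (-9 - (-4)·1.000 - (-3.6)·1.000) / (10.6) = -0.132
  v = (0 - (4)·1.000 - (3)·1.000) / (11) = -0.636
  w = (9 - (-3)·1.000 - (1)·1.000) / (-5) = -2.200
Iteration 2:
  u = (-9 - (-4)·-0.636 - (-3.6)·-2.200) / (10.6) = -1.836
  v = (0 - (4)·-0.132 - (3)·-2.200) / (11) = 0.648
  w = (9 - (-3)·-0.132 - (1)·-0.636) / (-5) = -1.848

-1.848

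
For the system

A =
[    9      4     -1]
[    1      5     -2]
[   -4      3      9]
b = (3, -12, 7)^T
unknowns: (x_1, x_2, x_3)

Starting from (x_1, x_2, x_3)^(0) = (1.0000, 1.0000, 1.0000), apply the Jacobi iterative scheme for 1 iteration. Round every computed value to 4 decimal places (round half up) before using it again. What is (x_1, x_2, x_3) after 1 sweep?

(0.0000, -2.2000, 0.8889)

Iteration 1:
  x_1 = (3 - (4)·1.0000 - (-1)·1.0000) / (9) = 0.0000
  x_2 = (-12 - (1)·1.0000 - (-2)·1.0000) / (5) = -2.2000
  x_3 = (7 - (-4)·1.0000 - (3)·1.0000) / (9) = 0.8889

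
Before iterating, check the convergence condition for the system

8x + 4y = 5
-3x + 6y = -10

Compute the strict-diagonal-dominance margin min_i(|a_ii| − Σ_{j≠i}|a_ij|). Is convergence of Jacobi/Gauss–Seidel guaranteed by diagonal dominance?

3

row 1: |8| − (4) = 4
row 2: |6| − (3) = 3
minimum over rows = 3 → strictly diagonally dominant (convergence guaranteed)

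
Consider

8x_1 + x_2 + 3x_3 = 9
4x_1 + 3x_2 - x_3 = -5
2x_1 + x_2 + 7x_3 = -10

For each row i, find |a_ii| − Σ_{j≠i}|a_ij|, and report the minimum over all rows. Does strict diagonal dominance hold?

-2

row 1: |8| − (1+3) = 4
row 2: |3| − (4+1) = -2
row 3: |7| − (2+1) = 4
minimum over rows = -2 → not strictly diagonally dominant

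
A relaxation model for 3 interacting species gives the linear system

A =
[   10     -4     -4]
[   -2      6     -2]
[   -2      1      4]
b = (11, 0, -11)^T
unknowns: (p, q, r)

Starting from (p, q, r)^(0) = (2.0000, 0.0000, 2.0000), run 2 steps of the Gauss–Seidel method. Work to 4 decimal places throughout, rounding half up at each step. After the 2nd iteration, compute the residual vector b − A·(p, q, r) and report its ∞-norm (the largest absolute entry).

Iteration 1:
  p = (11 - (-4)·0.0000 - (-4)·2.0000) / (10) = 1.9000
  q = (0 - (-2)·1.9000 - (-2)·2.0000) / (6) = 1.3000
  r = (-11 - (-2)·1.9000 - (1)·1.3000) / (4) = -2.1250
Iteration 2:
  p = (11 - (-4)·1.3000 - (-4)·-2.1250) / (10) = 0.7700
  q = (0 - (-2)·0.7700 - (-2)·-2.1250) / (6) = -0.4517
  r = (-11 - (-2)·0.7700 - (1)·-0.4517) / (4) = -2.2521
Residual b − A·x = (-7.5152, -0.2540, 0.0001); ∞-norm = 7.5152

7.5152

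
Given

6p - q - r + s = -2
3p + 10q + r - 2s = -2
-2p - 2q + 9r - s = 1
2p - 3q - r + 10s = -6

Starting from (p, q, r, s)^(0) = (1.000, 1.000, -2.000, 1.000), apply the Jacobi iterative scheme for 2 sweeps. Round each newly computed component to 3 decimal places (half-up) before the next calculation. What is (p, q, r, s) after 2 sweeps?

Iteration 1:
  p = (-2 - (-1)·1.000 - (-1)·-2.000 - (1)·1.000) / (6) = -0.667
  q = (-2 - (3)·1.000 - (1)·-2.000 - (-2)·1.000) / (10) = -0.100
  r = (1 - (-2)·1.000 - (-2)·1.000 - (-1)·1.000) / (9) = 0.667
  s = (-6 - (2)·1.000 - (-3)·1.000 - (-1)·-2.000) / (10) = -0.700
Iteration 2:
  p = (-2 - (-1)·-0.100 - (-1)·0.667 - (1)·-0.700) / (6) = -0.122
  q = (-2 - (3)·-0.667 - (1)·0.667 - (-2)·-0.700) / (10) = -0.207
  r = (1 - (-2)·-0.667 - (-2)·-0.100 - (-1)·-0.700) / (9) = -0.137
  s = (-6 - (2)·-0.667 - (-3)·-0.100 - (-1)·0.667) / (10) = -0.430

(-0.122, -0.207, -0.137, -0.430)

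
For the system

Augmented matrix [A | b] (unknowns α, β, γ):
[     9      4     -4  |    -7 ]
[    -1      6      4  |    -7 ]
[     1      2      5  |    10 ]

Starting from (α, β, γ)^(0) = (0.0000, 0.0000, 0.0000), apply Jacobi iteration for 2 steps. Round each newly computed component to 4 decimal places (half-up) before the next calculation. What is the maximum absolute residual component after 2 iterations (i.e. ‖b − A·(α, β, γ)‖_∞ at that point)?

Iteration 1:
  α = (-7 - (4)·0.0000 - (-4)·0.0000) / (9) = -0.7778
  β = (-7 - (-1)·0.0000 - (4)·0.0000) / (6) = -1.1667
  γ = (10 - (1)·0.0000 - (2)·0.0000) / (5) = 2.0000
Iteration 2:
  α = (-7 - (4)·-1.1667 - (-4)·2.0000) / (9) = 0.6296
  β = (-7 - (-1)·-0.7778 - (4)·2.0000) / (6) = -2.6296
  γ = (10 - (1)·-0.7778 - (2)·-1.1667) / (5) = 2.6222
Residual b − A·x = (8.3408, -1.0816, 1.5186); ∞-norm = 8.3408

8.3408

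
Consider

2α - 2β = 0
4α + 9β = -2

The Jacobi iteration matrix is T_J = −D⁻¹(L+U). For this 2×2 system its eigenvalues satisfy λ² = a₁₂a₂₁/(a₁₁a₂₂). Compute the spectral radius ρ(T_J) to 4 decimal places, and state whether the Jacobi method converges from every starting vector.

0.6667

a₁₂a₂₁/(a₁₁a₂₂) = (-2)·(4) / ((2)·(9)) = -0.444444
ρ = √|-0.444444| = √0.444444 = 0.6667
ρ < 1, so Jacobi converges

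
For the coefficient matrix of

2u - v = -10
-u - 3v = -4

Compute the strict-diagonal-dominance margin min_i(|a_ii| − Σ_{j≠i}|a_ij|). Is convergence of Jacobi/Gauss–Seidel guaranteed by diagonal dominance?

row 1: |2| − (1) = 1
row 2: |-3| − (1) = 2
minimum over rows = 1 → strictly diagonally dominant (convergence guaranteed)

1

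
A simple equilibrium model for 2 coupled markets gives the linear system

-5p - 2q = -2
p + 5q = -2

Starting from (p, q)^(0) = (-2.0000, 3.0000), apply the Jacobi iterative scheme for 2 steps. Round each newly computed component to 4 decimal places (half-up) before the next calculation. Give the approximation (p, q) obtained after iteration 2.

Iteration 1:
  p = (-2 - (-2)·3.0000) / (-5) = -0.8000
  q = (-2 - (1)·-2.0000) / (5) = 0.0000
Iteration 2:
  p = (-2 - (-2)·0.0000) / (-5) = 0.4000
  q = (-2 - (1)·-0.8000) / (5) = -0.2400

(0.4000, -0.2400)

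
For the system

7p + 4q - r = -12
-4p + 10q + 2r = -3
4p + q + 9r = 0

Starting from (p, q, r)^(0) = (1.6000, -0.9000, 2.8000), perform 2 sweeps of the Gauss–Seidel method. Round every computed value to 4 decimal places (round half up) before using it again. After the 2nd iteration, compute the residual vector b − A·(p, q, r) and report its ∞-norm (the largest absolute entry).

Iteration 1:
  p = (-12 - (4)·-0.9000 - (-1)·2.8000) / (7) = -0.8000
  q = (-3 - (-4)·-0.8000 - (2)·2.8000) / (10) = -1.1800
  r = (0 - (4)·-0.8000 - (1)·-1.1800) / (9) = 0.4867
Iteration 2:
  p = (-12 - (4)·-1.1800 - (-1)·0.4867) / (7) = -0.9705
  q = (-3 - (-4)·-0.9705 - (2)·0.4867) / (10) = -0.7855
  r = (0 - (4)·-0.9705 - (1)·-0.7855) / (9) = 0.5186
Residual b − A·x = (-1.5459, -0.0642, 0.0001); ∞-norm = 1.5459

1.5459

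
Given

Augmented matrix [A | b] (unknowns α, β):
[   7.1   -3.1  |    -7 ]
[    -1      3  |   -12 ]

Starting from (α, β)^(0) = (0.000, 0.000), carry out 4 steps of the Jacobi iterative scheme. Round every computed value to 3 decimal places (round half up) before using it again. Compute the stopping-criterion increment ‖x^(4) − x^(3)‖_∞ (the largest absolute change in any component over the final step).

0.254

Iteration 1:
  α = (-7 - (-3.1)·0.000) / (7.1) = -0.986
  β = (-12 - (-1)·0.000) / (3) = -4.000
Iteration 2:
  α = (-7 - (-3.1)·-4.000) / (7.1) = -2.732
  β = (-12 - (-1)·-0.986) / (3) = -4.329
Iteration 3:
  α = (-7 - (-3.1)·-4.329) / (7.1) = -2.876
  β = (-12 - (-1)·-2.732) / (3) = -4.911
Iteration 4:
  α = (-7 - (-3.1)·-4.911) / (7.1) = -3.130
  β = (-12 - (-1)·-2.876) / (3) = -4.959
Change: (-0.254, -0.048) → max |·| = 0.254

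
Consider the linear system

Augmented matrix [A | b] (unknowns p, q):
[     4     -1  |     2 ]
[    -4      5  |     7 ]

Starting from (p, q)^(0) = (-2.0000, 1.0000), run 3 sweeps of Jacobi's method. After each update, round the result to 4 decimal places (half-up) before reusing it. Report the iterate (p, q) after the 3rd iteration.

Iteration 1:
  p = (2 - (-1)·1.0000) / (4) = 0.7500
  q = (7 - (-4)·-2.0000) / (5) = -0.2000
Iteration 2:
  p = (2 - (-1)·-0.2000) / (4) = 0.4500
  q = (7 - (-4)·0.7500) / (5) = 2.0000
Iteration 3:
  p = (2 - (-1)·2.0000) / (4) = 1.0000
  q = (7 - (-4)·0.4500) / (5) = 1.7600

(1.0000, 1.7600)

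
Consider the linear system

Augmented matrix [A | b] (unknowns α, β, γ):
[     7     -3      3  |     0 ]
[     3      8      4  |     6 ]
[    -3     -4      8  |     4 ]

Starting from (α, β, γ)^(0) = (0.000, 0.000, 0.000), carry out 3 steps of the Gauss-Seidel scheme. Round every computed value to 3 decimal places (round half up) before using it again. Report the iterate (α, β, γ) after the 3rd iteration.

Iteration 1:
  α = (0 - (-3)·0.000 - (3)·0.000) / (7) = 0.000
  β = (6 - (3)·0.000 - (4)·0.000) / (8) = 0.750
  γ = (4 - (-3)·0.000 - (-4)·0.750) / (8) = 0.875
Iteration 2:
  α = (0 - (-3)·0.750 - (3)·0.875) / (7) = -0.054
  β = (6 - (3)·-0.054 - (4)·0.875) / (8) = 0.333
  γ = (4 - (-3)·-0.054 - (-4)·0.333) / (8) = 0.646
Iteration 3:
  α = (0 - (-3)·0.333 - (3)·0.646) / (7) = -0.134
  β = (6 - (3)·-0.134 - (4)·0.646) / (8) = 0.477
  γ = (4 - (-3)·-0.134 - (-4)·0.477) / (8) = 0.688

(-0.134, 0.477, 0.688)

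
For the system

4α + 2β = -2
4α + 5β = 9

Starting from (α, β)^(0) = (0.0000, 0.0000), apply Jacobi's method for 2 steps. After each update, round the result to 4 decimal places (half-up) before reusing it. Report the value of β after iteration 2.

Iteration 1:
  α = (-2 - (2)·0.0000) / (4) = -0.5000
  β = (9 - (4)·0.0000) / (5) = 1.8000
Iteration 2:
  α = (-2 - (2)·1.8000) / (4) = -1.4000
  β = (9 - (4)·-0.5000) / (5) = 2.2000

2.2000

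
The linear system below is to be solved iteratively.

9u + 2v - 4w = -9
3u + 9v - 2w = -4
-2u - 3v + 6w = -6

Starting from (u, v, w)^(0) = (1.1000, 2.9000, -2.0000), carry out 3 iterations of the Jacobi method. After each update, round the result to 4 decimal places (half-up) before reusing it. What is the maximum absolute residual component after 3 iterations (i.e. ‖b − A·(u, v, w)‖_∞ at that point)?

9.4866

Iteration 1:
  u = (-9 - (2)·2.9000 - (-4)·-2.0000) / (9) = -2.5333
  v = (-4 - (3)·1.1000 - (-2)·-2.0000) / (9) = -1.2556
  w = (-6 - (-2)·1.1000 - (-3)·2.9000) / (6) = 0.8167
Iteration 2:
  u = (-9 - (2)·-1.2556 - (-4)·0.8167) / (9) = -0.3580
  v = (-4 - (3)·-2.5333 - (-2)·0.8167) / (9) = 0.5815
  w = (-6 - (-2)·-2.5333 - (-3)·-1.2556) / (6) = -2.4722
Iteration 3:
  u = (-9 - (2)·0.5815 - (-4)·-2.4722) / (9) = -2.2280
  v = (-4 - (3)·-0.3580 - (-2)·-2.4722) / (9) = -0.8745
  w = (-6 - (-2)·-0.3580 - (-3)·0.5815) / (6) = -0.8286
Residual b − A·x = (9.4866, 8.8973, -8.1079); ∞-norm = 9.4866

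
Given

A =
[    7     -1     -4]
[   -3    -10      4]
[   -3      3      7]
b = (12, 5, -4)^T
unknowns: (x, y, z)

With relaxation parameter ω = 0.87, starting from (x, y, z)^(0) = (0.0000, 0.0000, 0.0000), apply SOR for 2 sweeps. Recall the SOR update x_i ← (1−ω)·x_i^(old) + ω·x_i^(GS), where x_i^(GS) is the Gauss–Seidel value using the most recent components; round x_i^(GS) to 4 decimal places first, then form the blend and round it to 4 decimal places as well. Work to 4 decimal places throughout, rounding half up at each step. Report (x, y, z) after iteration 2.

Iteration 1:
  x: GS value = (12 - (-1)·0.0000 - (-4)·0.0000) / (7) = 1.7143;  x ← (1−ω)·0.0000 + ω·1.7143 = 1.4914
  y: GS value = (5 - (-3)·1.4914 - (4)·0.0000) / (-10) = -0.9474;  y ← (1−ω)·0.0000 + ω·-0.9474 = -0.8242
  z: GS value = (-4 - (-3)·1.4914 - (3)·-0.8242) / (7) = 0.4210;  z ← (1−ω)·0.0000 + ω·0.4210 = 0.3663
Iteration 2:
  x: GS value = (12 - (-1)·-0.8242 - (-4)·0.3663) / (7) = 1.8059;  x ← (1−ω)·1.4914 + ω·1.8059 = 1.7650
  y: GS value = (5 - (-3)·1.7650 - (4)·0.3663) / (-10) = -0.8830;  y ← (1−ω)·-0.8242 + ω·-0.8830 = -0.8754
  z: GS value = (-4 - (-3)·1.7650 - (3)·-0.8754) / (7) = 0.5602;  z ← (1−ω)·0.3663 + ω·0.5602 = 0.5350

(1.7650, -0.8754, 0.5350)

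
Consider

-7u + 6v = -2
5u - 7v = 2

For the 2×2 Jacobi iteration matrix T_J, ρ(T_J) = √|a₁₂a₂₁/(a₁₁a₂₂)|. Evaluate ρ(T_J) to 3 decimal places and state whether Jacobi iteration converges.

0.782

a₁₂a₂₁/(a₁₁a₂₂) = (6)·(5) / ((-7)·(-7)) = 0.612245
ρ = √|0.612245| = √0.612245 = 0.782
ρ < 1, so Jacobi converges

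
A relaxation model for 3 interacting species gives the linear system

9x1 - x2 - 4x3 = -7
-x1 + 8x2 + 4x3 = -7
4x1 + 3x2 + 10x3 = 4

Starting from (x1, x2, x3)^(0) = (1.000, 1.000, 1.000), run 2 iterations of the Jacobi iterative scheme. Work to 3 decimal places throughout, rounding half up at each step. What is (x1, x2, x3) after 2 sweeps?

(-1.050, -0.753, 0.864)

Iteration 1:
  x1 = (-7 - (-1)·1.000 - (-4)·1.000) / (9) = -0.222
  x2 = (-7 - (-1)·1.000 - (4)·1.000) / (8) = -1.250
  x3 = (4 - (4)·1.000 - (3)·1.000) / (10) = -0.300
Iteration 2:
  x1 = (-7 - (-1)·-1.250 - (-4)·-0.300) / (9) = -1.050
  x2 = (-7 - (-1)·-0.222 - (4)·-0.300) / (8) = -0.753
  x3 = (4 - (4)·-0.222 - (3)·-1.250) / (10) = 0.864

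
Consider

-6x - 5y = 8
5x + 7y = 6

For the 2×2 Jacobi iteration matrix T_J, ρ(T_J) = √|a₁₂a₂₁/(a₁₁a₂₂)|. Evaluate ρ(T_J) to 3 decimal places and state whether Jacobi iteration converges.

0.772

a₁₂a₂₁/(a₁₁a₂₂) = (-5)·(5) / ((-6)·(7)) = 0.595238
ρ = √|0.595238| = √0.595238 = 0.772
ρ < 1, so Jacobi converges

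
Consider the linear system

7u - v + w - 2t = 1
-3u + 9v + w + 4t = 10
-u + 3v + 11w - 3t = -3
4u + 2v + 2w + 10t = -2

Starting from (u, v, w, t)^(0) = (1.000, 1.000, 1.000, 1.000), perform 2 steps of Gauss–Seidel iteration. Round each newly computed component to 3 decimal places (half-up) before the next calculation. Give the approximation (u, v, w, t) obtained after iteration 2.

Iteration 1:
  u = (1 - (-1)·1.000 - (1)·1.000 - (-2)·1.000) / (7) = 0.429
  v = (10 - (-3)·0.429 - (1)·1.000 - (4)·1.000) / (9) = 0.699
  w = (-3 - (-1)·0.429 - (3)·0.699 - (-3)·1.000) / (11) = -0.152
  t = (-2 - (4)·0.429 - (2)·0.699 - (2)·-0.152) / (10) = -0.481
Iteration 2:
  u = (1 - (-1)·0.699 - (1)·-0.152 - (-2)·-0.481) / (7) = 0.127
  v = (10 - (-3)·0.127 - (1)·-0.152 - (4)·-0.481) / (9) = 1.384
  w = (-3 - (-1)·0.127 - (3)·1.384 - (-3)·-0.481) / (11) = -0.770
  t = (-2 - (4)·0.127 - (2)·1.384 - (2)·-0.770) / (10) = -0.374

(0.127, 1.384, -0.770, -0.374)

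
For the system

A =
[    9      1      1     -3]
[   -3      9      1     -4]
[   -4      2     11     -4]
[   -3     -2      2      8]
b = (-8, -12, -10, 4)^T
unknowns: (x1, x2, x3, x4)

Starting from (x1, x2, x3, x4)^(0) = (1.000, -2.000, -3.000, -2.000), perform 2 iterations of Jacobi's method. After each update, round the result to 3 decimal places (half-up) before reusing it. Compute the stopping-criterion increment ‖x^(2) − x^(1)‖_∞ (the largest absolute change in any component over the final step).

1.162

Iteration 1:
  x1 = (-8 - (1)·-2.000 - (1)·-3.000 - (-3)·-2.000) / (9) = -1.000
  x2 = (-12 - (-3)·1.000 - (1)·-3.000 - (-4)·-2.000) / (9) = -1.556
  x3 = (-10 - (-4)·1.000 - (2)·-2.000 - (-4)·-2.000) / (11) = -0.909
  x4 = (4 - (-3)·1.000 - (-2)·-2.000 - (2)·-3.000) / (8) = 1.125
Iteration 2:
  x1 = (-8 - (1)·-1.556 - (1)·-0.909 - (-3)·1.125) / (9) = -0.240
  x2 = (-12 - (-3)·-1.000 - (1)·-0.909 - (-4)·1.125) / (9) = -1.066
  x3 = (-10 - (-4)·-1.000 - (2)·-1.556 - (-4)·1.125) / (11) = -0.581
  x4 = (4 - (-3)·-1.000 - (-2)·-1.556 - (2)·-0.909) / (8) = -0.037
Change: (0.760, 0.490, 0.328, -1.162) → max |·| = 1.162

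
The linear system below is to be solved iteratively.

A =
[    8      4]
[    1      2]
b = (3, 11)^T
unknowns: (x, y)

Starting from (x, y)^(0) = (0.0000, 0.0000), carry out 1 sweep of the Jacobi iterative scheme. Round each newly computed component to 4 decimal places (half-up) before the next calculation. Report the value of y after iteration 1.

5.5000

Iteration 1:
  x = (3 - (4)·0.0000) / (8) = 0.3750
  y = (11 - (1)·0.0000) / (2) = 5.5000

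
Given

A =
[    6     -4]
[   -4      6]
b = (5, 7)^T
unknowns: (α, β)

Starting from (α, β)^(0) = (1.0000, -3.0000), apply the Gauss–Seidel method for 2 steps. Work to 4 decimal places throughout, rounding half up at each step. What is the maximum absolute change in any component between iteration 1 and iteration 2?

Iteration 1:
  α = (5 - (-4)·-3.0000) / (6) = -1.1667
  β = (7 - (-4)·-1.1667) / (6) = 0.3889
Iteration 2:
  α = (5 - (-4)·0.3889) / (6) = 1.0926
  β = (7 - (-4)·1.0926) / (6) = 1.8951
Change: (2.2593, 1.5062) → max |·| = 2.2593

2.2593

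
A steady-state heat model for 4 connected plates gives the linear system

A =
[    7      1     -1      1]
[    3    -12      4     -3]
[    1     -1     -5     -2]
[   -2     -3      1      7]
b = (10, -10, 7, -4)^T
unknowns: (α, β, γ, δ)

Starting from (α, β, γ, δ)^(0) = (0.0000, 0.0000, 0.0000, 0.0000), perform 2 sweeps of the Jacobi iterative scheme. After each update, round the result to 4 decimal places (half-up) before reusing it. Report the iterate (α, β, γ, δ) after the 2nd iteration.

Iteration 1:
  α = (10 - (1)·0.0000 - (-1)·0.0000 - (1)·0.0000) / (7) = 1.4286
  β = (-10 - (3)·0.0000 - (4)·0.0000 - (-3)·0.0000) / (-12) = 0.8333
  γ = (7 - (1)·0.0000 - (-1)·0.0000 - (-2)·0.0000) / (-5) = -1.4000
  δ = (-4 - (-2)·0.0000 - (-3)·0.0000 - (1)·0.0000) / (7) = -0.5714
Iteration 2:
  α = (10 - (1)·0.8333 - (-1)·-1.4000 - (1)·-0.5714) / (7) = 1.1912
  β = (-10 - (3)·1.4286 - (4)·-1.4000 - (-3)·-0.5714) / (-12) = 0.8667
  γ = (7 - (1)·1.4286 - (-1)·0.8333 - (-2)·-0.5714) / (-5) = -1.0524
  δ = (-4 - (-2)·1.4286 - (-3)·0.8333 - (1)·-1.4000) / (7) = 0.3939

(1.1912, 0.8667, -1.0524, 0.3939)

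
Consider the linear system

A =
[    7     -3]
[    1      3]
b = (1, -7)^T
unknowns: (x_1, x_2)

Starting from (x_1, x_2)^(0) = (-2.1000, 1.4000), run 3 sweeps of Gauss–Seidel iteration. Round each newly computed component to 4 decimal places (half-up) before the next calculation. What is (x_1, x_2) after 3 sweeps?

Iteration 1:
  x_1 = (1 - (-3)·1.4000) / (7) = 0.7429
  x_2 = (-7 - (1)·0.7429) / (3) = -2.5810
Iteration 2:
  x_1 = (1 - (-3)·-2.5810) / (7) = -0.9633
  x_2 = (-7 - (1)·-0.9633) / (3) = -2.0122
Iteration 3:
  x_1 = (1 - (-3)·-2.0122) / (7) = -0.7195
  x_2 = (-7 - (1)·-0.7195) / (3) = -2.0935

(-0.7195, -2.0935)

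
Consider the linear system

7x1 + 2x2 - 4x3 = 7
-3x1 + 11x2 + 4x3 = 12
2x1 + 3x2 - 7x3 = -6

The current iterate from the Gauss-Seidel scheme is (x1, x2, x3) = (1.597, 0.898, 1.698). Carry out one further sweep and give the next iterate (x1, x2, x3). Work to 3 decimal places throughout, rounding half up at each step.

One sweep:
  x1 = (7 - (2)·0.898 - (-4)·1.698) / (7) = 1.714
  x2 = (12 - (-3)·1.714 - (4)·1.698) / (11) = 0.941
  x3 = (-6 - (2)·1.714 - (3)·0.941) / (-7) = 1.750

(1.714, 0.941, 1.750)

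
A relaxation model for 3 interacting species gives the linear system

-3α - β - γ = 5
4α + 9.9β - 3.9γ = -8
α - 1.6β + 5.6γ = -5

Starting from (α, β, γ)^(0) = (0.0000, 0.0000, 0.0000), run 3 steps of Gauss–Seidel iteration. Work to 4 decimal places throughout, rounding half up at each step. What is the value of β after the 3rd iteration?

-0.6129

Iteration 1:
  α = (5 - (-1)·0.0000 - (-1)·0.0000) / (-3) = -1.6667
  β = (-8 - (4)·-1.6667 - (-3.9)·0.0000) / (9.9) = -0.1347
  γ = (-5 - (1)·-1.6667 - (-1.6)·-0.1347) / (5.6) = -0.6337
Iteration 2:
  α = (5 - (-1)·-0.1347 - (-1)·-0.6337) / (-3) = -1.4105
  β = (-8 - (4)·-1.4105 - (-3.9)·-0.6337) / (9.9) = -0.4878
  γ = (-5 - (1)·-1.4105 - (-1.6)·-0.4878) / (5.6) = -0.7804
Iteration 3:
  α = (5 - (-1)·-0.4878 - (-1)·-0.7804) / (-3) = -1.2439
  β = (-8 - (4)·-1.2439 - (-3.9)·-0.7804) / (9.9) = -0.6129
  γ = (-5 - (1)·-1.2439 - (-1.6)·-0.6129) / (5.6) = -0.8458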